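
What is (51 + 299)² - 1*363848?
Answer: -241348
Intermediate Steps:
(51 + 299)² - 1*363848 = 350² - 363848 = 122500 - 363848 = -241348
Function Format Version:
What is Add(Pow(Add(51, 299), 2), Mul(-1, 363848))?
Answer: -241348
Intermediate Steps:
Add(Pow(Add(51, 299), 2), Mul(-1, 363848)) = Add(Pow(350, 2), -363848) = Add(122500, -363848) = -241348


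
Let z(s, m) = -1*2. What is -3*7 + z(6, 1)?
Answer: -23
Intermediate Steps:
z(s, m) = -2
-3*7 + z(6, 1) = -3*7 - 2 = -21 - 2 = -23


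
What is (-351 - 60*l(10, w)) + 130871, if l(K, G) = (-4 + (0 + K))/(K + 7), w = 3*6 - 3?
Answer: 2218480/17 ≈ 1.3050e+5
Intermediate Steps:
w = 15 (w = 18 - 3 = 15)
l(K, G) = (-4 + K)/(7 + K)
(-351 - 60*l(10, w)) + 130871 = (-351 - 60*(-4 + 10)/(7 + 10)) + 130871 = (-351 - 60*6/17) + 130871 = (-351 - 360/17) + 130871 = -6327/17 + 130871 = 2218480/17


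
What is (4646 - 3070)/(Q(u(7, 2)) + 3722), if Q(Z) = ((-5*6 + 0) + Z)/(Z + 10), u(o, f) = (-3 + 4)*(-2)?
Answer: 788/1859 ≈ 0.42388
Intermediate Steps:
u(o, f) = -2 (u(o, f) = 1*(-2) = -2)
Q(Z) = (-30 + Z)/(10 + Z) (Q(Z) = ((-30 + 0) + Z)/(10 + Z) = (-30 + Z)/(10 + Z))
(4646 - 3070)/(Q(u(7, 2)) + 3722) = (4646 - 3070)/((-30 - 2)/(10 - 2) + 3722) = 1576/(-32/8 + 3722) = 1576/((1/8)*(-32) + 3722) = 1576/(-4 + 3722) = 1576/3718 = 1576*(1/3718) = 788/1859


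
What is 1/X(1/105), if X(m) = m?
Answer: 105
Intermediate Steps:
1/X(1/105) = 1/(1/105) = 105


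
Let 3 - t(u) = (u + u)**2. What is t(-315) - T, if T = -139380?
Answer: -257517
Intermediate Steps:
t(u) = 3 - 4*u**2 (t(u) = 3 - (u + u)**2 = 3 - (2*u)**2 = 3 - 4*u**2)
t(-315) - T = (3 - 4*(-315)**2) - 1*(-139380) = (3 - 4*99225) + 139380 = (3 - 396900) + 139380 = -396897 + 139380 = -257517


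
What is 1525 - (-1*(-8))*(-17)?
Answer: 1661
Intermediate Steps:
1525 - (-1*(-8))*(-17) = 1525 - 8*(-17) = 1525 - 1*(-136) = 1525 + 136 = 1661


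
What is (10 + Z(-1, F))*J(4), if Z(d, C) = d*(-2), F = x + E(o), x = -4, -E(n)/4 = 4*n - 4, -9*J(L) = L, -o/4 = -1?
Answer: -16/3 ≈ -5.3333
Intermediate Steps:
o = 4 (o = -4*(-1) = 4)
J(L) = -L/9
E(n) = 16 - 16*n (E(n) = -4*(4*n - 4) = -4*(-4 + 4*n) = 16 - 16*n)
F = -52 (F = -4 + (16 - 16*4) = -4 + (16 - 64) = -4 - 48 = -52)
Z(d, C) = -2*d
(10 + Z(-1, F))*J(4) = (10 - 2*(-1))*(-⅑*4) = (10 + 2)*(-4/9) = 12*(-4/9) = -16/3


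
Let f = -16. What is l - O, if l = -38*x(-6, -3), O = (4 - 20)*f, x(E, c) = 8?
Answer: -560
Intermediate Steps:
O = 256 (O = (4 - 20)*(-16) = -16*(-16) = 256)
l = -304 (l = -38*8 = -304)
l - O = -304 - 1*256 = -304 - 256 = -560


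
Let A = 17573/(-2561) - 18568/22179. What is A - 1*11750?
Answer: -667842227465/56800419 ≈ -11758.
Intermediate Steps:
A = -437304215/56800419 (A = 17573*(-1/2561) - 18568*1/22179 = -17573/2561 - 18568/22179 = -437304215/56800419 ≈ -7.6990)
A - 1*11750 = -437304215/56800419 - 1*11750 = -437304215/56800419 - 11750 = -667842227465/56800419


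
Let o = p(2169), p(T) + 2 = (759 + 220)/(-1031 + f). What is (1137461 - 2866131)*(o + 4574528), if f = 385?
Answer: -2554233366731695/323 ≈ -7.9078e+12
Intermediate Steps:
p(T) = -2271/646 (p(T) = -2 + (759 + 220)/(-1031 + 385) = -2 + 979/(-646) = -2 + 979*(-1/646) = -2 - 979/646 = -2271/646)
o = -2271/646 ≈ -3.5155
(1137461 - 2866131)*(o + 4574528) = (1137461 - 2866131)*(-2271/646 + 4574528) = -1728670*2955142817/646 = -2554233366731695/323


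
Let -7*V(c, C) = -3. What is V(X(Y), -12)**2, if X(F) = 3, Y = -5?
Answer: 9/49 ≈ 0.18367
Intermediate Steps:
V(c, C) = 3/7 (V(c, C) = -1/7*(-3) = 3/7)
V(X(Y), -12)**2 = (3/7)**2 = 9/49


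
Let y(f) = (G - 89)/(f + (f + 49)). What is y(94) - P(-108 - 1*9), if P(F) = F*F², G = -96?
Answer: 379582096/237 ≈ 1.6016e+6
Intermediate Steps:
P(F) = F³
y(f) = -185/(49 + 2*f) (y(f) = (-96 - 89)/(f + (f + 49)) = -185/(f + (49 + f)) = -185/(49 + 2*f))
y(94) - P(-108 - 1*9) = -185/(49 + 2*94) - (-108 - 1*9)³ = -185/(49 + 188) - (-108 - 9)³ = -185/237 - 1*(-117)³ = -185*1/237 - 1*(-1601613) = -185/237 + 1601613 = 379582096/237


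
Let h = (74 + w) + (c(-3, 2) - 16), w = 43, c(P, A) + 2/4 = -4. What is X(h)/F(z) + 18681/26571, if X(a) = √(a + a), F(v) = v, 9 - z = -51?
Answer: 6227/8857 + √193/60 ≈ 0.93460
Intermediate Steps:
z = 60 (z = 9 - 1*(-51) = 9 + 51 = 60)
c(P, A) = -9/2 (c(P, A) = -½ - 4 = -9/2)
h = 193/2 (h = (74 + 43) + (-9/2 - 16) = 117 - 41/2 = 193/2 ≈ 96.500)
X(a) = √2*√a (X(a) = √(2*a) = √2*√a)
X(h)/F(z) + 18681/26571 = (√2*√(193/2))/60 + 18681/26571 = (√2*(√386/2))*(1/60) + 18681*(1/26571) = √193*(1/60) + 6227/8857 = √193/60 + 6227/8857 = 6227/8857 + √193/60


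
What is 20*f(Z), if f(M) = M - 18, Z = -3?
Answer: -420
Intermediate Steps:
f(M) = -18 + M
20*f(Z) = 20*(-18 - 3) = 20*(-21) = -420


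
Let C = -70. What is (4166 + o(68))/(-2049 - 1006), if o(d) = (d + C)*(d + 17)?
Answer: -3996/3055 ≈ -1.3080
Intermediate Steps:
o(d) = (-70 + d)*(17 + d) (o(d) = (d - 70)*(d + 17) = (-70 + d)*(17 + d))
(4166 + o(68))/(-2049 - 1006) = (4166 + (-1190 + 68**2 - 53*68))/(-2049 - 1006) = (4166 + (-1190 + 4624 - 3604))/(-3055) = (4166 - 170)*(-1/3055) = 3996*(-1/3055) = -3996/3055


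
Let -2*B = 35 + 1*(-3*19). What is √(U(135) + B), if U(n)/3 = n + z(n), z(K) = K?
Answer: √821 ≈ 28.653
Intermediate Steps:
U(n) = 6*n (U(n) = 3*(n + n) = 3*(2*n) = 6*n)
B = 11 (B = -(35 + 1*(-3*19))/2 = -(35 + 1*(-57))/2 = -(35 - 57)/2 = -½*(-22) = 11)
√(U(135) + B) = √(6*135 + 11) = √(810 + 11) = √821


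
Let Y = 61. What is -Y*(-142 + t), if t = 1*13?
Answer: 7869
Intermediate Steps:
t = 13
-Y*(-142 + t) = -61*(-142 + 13) = -61*(-129) = -1*(-7869) = 7869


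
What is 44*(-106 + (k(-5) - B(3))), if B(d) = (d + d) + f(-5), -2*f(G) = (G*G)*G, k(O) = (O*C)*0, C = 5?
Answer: -7678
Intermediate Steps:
k(O) = 0 (k(O) = (O*5)*0 = (5*O)*0 = 0)
f(G) = -G³/2 (f(G) = -G*G*G/2 = -G²*G/2 = -G³/2)
B(d) = 125/2 + 2*d (B(d) = (d + d) - ½*(-5)³ = 2*d - ½*(-125) = 2*d + 125/2 = 125/2 + 2*d)
44*(-106 + (k(-5) - B(3))) = 44*(-106 + (0 - (125/2 + 2*3))) = 44*(-106 + (0 - (125/2 + 6))) = 44*(-106 + (0 - 1*137/2)) = 44*(-106 + (0 - 137/2)) = 44*(-106 - 137/2) = 44*(-349/2) = -7678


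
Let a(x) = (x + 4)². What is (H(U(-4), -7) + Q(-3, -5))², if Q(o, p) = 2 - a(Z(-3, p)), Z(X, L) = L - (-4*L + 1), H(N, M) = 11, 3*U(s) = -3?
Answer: 221841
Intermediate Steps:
U(s) = -1 (U(s) = (⅓)*(-3) = -1)
Z(X, L) = -1 + 5*L (Z(X, L) = L - (1 - 4*L) = L + (-1 + 4*L) = -1 + 5*L)
a(x) = (4 + x)²
Q(o, p) = 2 - (3 + 5*p)² (Q(o, p) = 2 - (4 + (-1 + 5*p))² = 2 - (3 + 5*p)²)
(H(U(-4), -7) + Q(-3, -5))² = (11 + (2 - (3 + 5*(-5))²))² = (11 + (2 - (3 - 25)²))² = (11 + (2 - 1*(-22)²))² = (11 + (2 - 1*484))² = (11 + (2 - 484))² = (11 - 482)² = (-471)² = 221841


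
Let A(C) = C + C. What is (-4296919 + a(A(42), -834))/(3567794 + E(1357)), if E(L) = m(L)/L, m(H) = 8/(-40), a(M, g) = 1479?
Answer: -29144560400/24207482289 ≈ -1.2039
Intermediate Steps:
A(C) = 2*C
m(H) = -⅕ (m(H) = 8*(-1/40) = -⅕)
E(L) = -1/(5*L)
(-4296919 + a(A(42), -834))/(3567794 + E(1357)) = (-4296919 + 1479)/(3567794 - ⅕/1357) = -4295440/(3567794 - ⅕*1/1357) = -4295440/(3567794 - 1/6785) = -4295440/24207482289/6785 = -4295440*6785/24207482289 = -29144560400/24207482289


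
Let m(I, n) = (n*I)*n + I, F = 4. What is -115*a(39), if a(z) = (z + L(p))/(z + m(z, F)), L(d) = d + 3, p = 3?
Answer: -575/78 ≈ -7.3718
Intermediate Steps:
L(d) = 3 + d
m(I, n) = I + I*n² (m(I, n) = (I*n)*n + I = I*n² + I = I + I*n²)
a(z) = (6 + z)/(18*z) (a(z) = (z + (3 + 3))/(z + z*(1 + 4²)) = (z + 6)/(z + z*(1 + 16)) = (6 + z)/(z + z*17) = (6 + z)/(z + 17*z) = (6 + z)/((18*z)) = (6 + z)*(1/(18*z)) = (6 + z)/(18*z))
-115*a(39) = -115*(6 + 39)/(18*39) = -115*45/(18*39) = -115*5/78 = -575/78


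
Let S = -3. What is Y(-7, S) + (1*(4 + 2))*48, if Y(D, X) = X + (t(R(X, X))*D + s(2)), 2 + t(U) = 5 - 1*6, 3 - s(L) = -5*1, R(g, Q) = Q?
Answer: 314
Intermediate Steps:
s(L) = 8 (s(L) = 3 - (-5) = 3 - 1*(-5) = 3 + 5 = 8)
t(U) = -3 (t(U) = -2 + (5 - 1*6) = -2 + (5 - 6) = -2 - 1 = -3)
Y(D, X) = 8 + X - 3*D (Y(D, X) = X + (-3*D + 8) = X + (8 - 3*D) = 8 + X - 3*D)
Y(-7, S) + (1*(4 + 2))*48 = (8 - 3 - 3*(-7)) + (1*(4 + 2))*48 = (8 - 3 + 21) + (1*6)*48 = 26 + 6*48 = 26 + 288 = 314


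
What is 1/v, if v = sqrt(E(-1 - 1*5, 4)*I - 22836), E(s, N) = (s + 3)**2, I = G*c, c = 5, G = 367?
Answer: -I*sqrt(129)/903 ≈ -0.012578*I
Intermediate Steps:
I = 1835 (I = 367*5 = 1835)
E(s, N) = (3 + s)**2
v = 7*I*sqrt(129) (v = sqrt((3 + (-1 - 1*5))**2*1835 - 22836) = sqrt((3 + (-1 - 5))**2*1835 - 22836) = sqrt((3 - 6)**2*1835 - 22836) = sqrt((-3)**2*1835 - 22836) = sqrt(9*1835 - 22836) = sqrt(16515 - 22836) = sqrt(-6321) = 7*I*sqrt(129) ≈ 79.505*I)
1/v = 1/(7*I*sqrt(129)) = -I*sqrt(129)/903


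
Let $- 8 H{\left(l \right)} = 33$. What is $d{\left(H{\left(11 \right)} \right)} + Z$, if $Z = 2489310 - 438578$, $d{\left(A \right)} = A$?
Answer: $\frac{16405823}{8} \approx 2.0507 \cdot 10^{6}$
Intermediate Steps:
$H{\left(l \right)} = - \frac{33}{8}$ ($H{\left(l \right)} = \left(- \frac{1}{8}\right) 33 = - \frac{33}{8}$)
$Z = 2050732$ ($Z = 2489310 - 438578 = 2050732$)
$d{\left(H{\left(11 \right)} \right)} + Z = - \frac{33}{8} + 2050732 = \frac{16405823}{8}$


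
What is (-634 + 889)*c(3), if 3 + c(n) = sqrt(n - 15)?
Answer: -765 + 510*I*sqrt(3) ≈ -765.0 + 883.35*I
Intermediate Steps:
c(n) = -3 + sqrt(-15 + n) (c(n) = -3 + sqrt(n - 15) = -3 + sqrt(-15 + n))
(-634 + 889)*c(3) = (-634 + 889)*(-3 + sqrt(-15 + 3)) = 255*(-3 + sqrt(-12)) = 255*(-3 + 2*I*sqrt(3)) = -765 + 510*I*sqrt(3)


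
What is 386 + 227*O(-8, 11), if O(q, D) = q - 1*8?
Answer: -3246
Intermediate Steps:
O(q, D) = -8 + q (O(q, D) = q - 8 = -8 + q)
386 + 227*O(-8, 11) = 386 + 227*(-8 - 8) = 386 + 227*(-16) = 386 - 3632 = -3246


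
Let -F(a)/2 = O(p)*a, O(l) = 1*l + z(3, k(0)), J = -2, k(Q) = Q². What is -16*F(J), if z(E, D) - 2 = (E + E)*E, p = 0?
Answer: -1280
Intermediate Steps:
z(E, D) = 2 + 2*E² (z(E, D) = 2 + (E + E)*E = 2 + (2*E)*E = 2 + 2*E²)
O(l) = 20 + l (O(l) = 1*l + (2 + 2*3²) = l + (2 + 2*9) = l + (2 + 18) = l + 20 = 20 + l)
F(a) = -40*a (F(a) = -2*(20 + 0)*a = -40*a)
-16*F(J) = -(-640)*(-2) = -16*80 = -1280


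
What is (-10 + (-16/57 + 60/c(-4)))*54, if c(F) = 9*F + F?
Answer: -12087/19 ≈ -636.16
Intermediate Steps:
c(F) = 10*F
(-10 + (-16/57 + 60/c(-4)))*54 = (-10 + (-16/57 + 60/((10*(-4)))))*54 = (-10 + (-16*1/57 + 60/(-40)))*54 = (-10 + (-16/57 + 60*(-1/40)))*54 = (-10 + (-16/57 - 3/2))*54 = (-10 - 203/114)*54 = -1343/114*54 = -12087/19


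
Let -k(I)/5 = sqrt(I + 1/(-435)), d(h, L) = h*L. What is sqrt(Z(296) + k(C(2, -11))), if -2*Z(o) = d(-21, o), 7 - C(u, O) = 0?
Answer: sqrt(23524452 - 174*sqrt(331035))/87 ≈ 55.631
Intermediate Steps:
C(u, O) = 7 (C(u, O) = 7 - 1*0 = 7 + 0 = 7)
d(h, L) = L*h
k(I) = -5*sqrt(-1/435 + I) (k(I) = -5*sqrt(I + 1/(-435)) = -5*sqrt(I - 1/435) = -5*sqrt(-1/435 + I))
Z(o) = 21*o/2 (Z(o) = -o*(-21)/2 = -(-21)*o/2 = 21*o/2)
sqrt(Z(296) + k(C(2, -11))) = sqrt((21/2)*296 - sqrt(-435 + 189225*7)/87) = sqrt(3108 - sqrt(-435 + 1324575)/87) = sqrt(3108 - 2*sqrt(331035)/87)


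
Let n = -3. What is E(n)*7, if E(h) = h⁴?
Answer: 567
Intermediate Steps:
E(n)*7 = (-3)⁴*7 = 81*7 = 567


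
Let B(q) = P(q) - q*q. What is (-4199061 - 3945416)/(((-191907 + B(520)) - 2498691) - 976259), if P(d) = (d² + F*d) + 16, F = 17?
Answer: 8144477/3658001 ≈ 2.2265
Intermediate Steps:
P(d) = 16 + d² + 17*d (P(d) = (d² + 17*d) + 16 = 16 + d² + 17*d)
B(q) = 16 + 17*q (B(q) = (16 + q² + 17*q) - q*q = (16 + q² + 17*q) - q² = 16 + 17*q)
(-4199061 - 3945416)/(((-191907 + B(520)) - 2498691) - 976259) = (-4199061 - 3945416)/(((-191907 + (16 + 17*520)) - 2498691) - 976259) = -8144477/(((-191907 + (16 + 8840)) - 2498691) - 976259) = -8144477/(((-191907 + 8856) - 2498691) - 976259) = -8144477/((-183051 - 2498691) - 976259) = -8144477/(-2681742 - 976259) = -8144477/(-3658001) = -8144477*(-1/3658001) = 8144477/3658001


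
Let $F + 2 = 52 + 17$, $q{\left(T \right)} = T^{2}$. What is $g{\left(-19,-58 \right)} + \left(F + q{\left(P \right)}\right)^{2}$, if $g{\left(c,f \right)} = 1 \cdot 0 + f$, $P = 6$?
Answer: $10551$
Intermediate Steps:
$g{\left(c,f \right)} = f$ ($g{\left(c,f \right)} = 0 + f = f$)
$F = 67$ ($F = -2 + \left(52 + 17\right) = -2 + 69 = 67$)
$g{\left(-19,-58 \right)} + \left(F + q{\left(P \right)}\right)^{2} = -58 + \left(67 + 6^{2}\right)^{2} = -58 + \left(67 + 36\right)^{2} = -58 + 103^{2} = -58 + 10609 = 10551$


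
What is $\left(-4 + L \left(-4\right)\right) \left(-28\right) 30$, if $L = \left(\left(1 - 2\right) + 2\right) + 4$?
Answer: $20160$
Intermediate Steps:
$L = 5$ ($L = \left(-1 + 2\right) + 4 = 1 + 4 = 5$)
$\left(-4 + L \left(-4\right)\right) \left(-28\right) 30 = \left(-4 + 5 \left(-4\right)\right) \left(-28\right) 30 = \left(-4 - 20\right) \left(-28\right) 30 = \left(-24\right) \left(-28\right) 30 = 672 \cdot 30 = 20160$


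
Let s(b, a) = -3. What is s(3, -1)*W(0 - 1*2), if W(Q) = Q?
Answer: 6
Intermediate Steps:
s(3, -1)*W(0 - 1*2) = -3*(0 - 1*2) = -3*(0 - 2) = -3*(-2) = 6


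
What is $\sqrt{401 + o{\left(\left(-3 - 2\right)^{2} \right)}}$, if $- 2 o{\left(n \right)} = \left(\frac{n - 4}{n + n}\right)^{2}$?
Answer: $\frac{\sqrt{4009118}}{100} \approx 20.023$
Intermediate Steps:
$o{\left(n \right)} = - \frac{\left(-4 + n\right)^{2}}{8 n^{2}}$ ($o{\left(n \right)} = - \frac{\left(\frac{n - 4}{n + n}\right)^{2}}{2} = - \frac{\left(\frac{-4 + n}{2 n}\right)^{2}}{2} = - \frac{\frac{1}{4} \frac{1}{n^{2}} \left(-4 + n\right)^{2}}{2} = - \frac{\left(-4 + n\right)^{2}}{8 n^{2}}$)
$\sqrt{401 + o{\left(\left(-3 - 2\right)^{2} \right)}} = \sqrt{401 - \frac{\left(-4 + \left(-3 - 2\right)^{2}\right)^{2}}{8 \left(-3 - 2\right)^{4}}} = \sqrt{401 - \frac{\left(-4 + \left(-5\right)^{2}\right)^{2}}{8 \cdot 625}} = \sqrt{401 - \frac{\left(-4 + 25\right)^{2}}{8 \cdot 625}} = \sqrt{401 - \frac{21^{2}}{5000}} = \sqrt{401 - \frac{1}{5000} \cdot 441} = \sqrt{401 - \frac{441}{5000}} = \sqrt{\frac{2004559}{5000}} = \frac{\sqrt{4009118}}{100}$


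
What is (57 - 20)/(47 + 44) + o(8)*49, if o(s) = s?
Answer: 35709/91 ≈ 392.41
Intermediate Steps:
(57 - 20)/(47 + 44) + o(8)*49 = (57 - 20)/(47 + 44) + 8*49 = 37/91 + 392 = 35709/91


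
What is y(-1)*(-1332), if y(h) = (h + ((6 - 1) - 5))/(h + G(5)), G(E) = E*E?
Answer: 111/2 ≈ 55.500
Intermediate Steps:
G(E) = E**2
y(h) = h/(25 + h) (y(h) = (h + ((6 - 1) - 5))/(h + 5**2) = (h + (5 - 5))/(h + 25) = (h + 0)/(25 + h) = h/(25 + h))
y(-1)*(-1332) = -1/(25 - 1)*(-1332) = -1/24*(-1332) = 111/2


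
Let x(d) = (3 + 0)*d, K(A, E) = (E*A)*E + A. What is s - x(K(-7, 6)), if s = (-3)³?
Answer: 750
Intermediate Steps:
K(A, E) = A + A*E² (K(A, E) = (A*E)*E + A = A*E² + A = A + A*E²)
x(d) = 3*d
s = -27
s - x(K(-7, 6)) = -27 - 3*(-7*(1 + 6²)) = -27 - 3*(-7*(1 + 36)) = -27 - 3*(-7*37) = -27 - 3*(-259) = -27 - 1*(-777) = -27 + 777 = 750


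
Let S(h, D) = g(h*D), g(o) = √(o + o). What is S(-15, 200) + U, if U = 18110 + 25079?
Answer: 43189 + 20*I*√15 ≈ 43189.0 + 77.46*I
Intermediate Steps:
U = 43189
g(o) = √2*√o (g(o) = √(2*o) = √2*√o)
S(h, D) = √2*√(D*h) (S(h, D) = √2*√(h*D) = √2*√(D*h))
S(-15, 200) + U = √2*√(200*(-15)) + 43189 = √2*√(-3000) + 43189 = √2*(10*I*√30) + 43189 = 20*I*√15 + 43189 = 43189 + 20*I*√15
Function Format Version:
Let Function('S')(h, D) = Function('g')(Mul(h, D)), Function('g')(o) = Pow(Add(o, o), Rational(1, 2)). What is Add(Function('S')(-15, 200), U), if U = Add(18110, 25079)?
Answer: Add(43189, Mul(20, I, Pow(15, Rational(1, 2)))) ≈ Add(43189., Mul(77.460, I))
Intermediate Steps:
U = 43189
Function('g')(o) = Mul(Pow(2, Rational(1, 2)), Pow(o, Rational(1, 2))) (Function('g')(o) = Pow(Mul(2, o), Rational(1, 2)) = Mul(Pow(2, Rational(1, 2)), Pow(o, Rational(1, 2))))
Function('S')(h, D) = Mul(Pow(2, Rational(1, 2)), Pow(Mul(D, h), Rational(1, 2))) (Function('S')(h, D) = Mul(Pow(2, Rational(1, 2)), Pow(Mul(h, D), Rational(1, 2))) = Mul(Pow(2, Rational(1, 2)), Pow(Mul(D, h), Rational(1, 2))))
Add(Function('S')(-15, 200), U) = Add(Mul(Pow(2, Rational(1, 2)), Pow(Mul(200, -15), Rational(1, 2))), 43189) = Add(Mul(Pow(2, Rational(1, 2)), Pow(-3000, Rational(1, 2))), 43189) = Add(Mul(Pow(2, Rational(1, 2)), Mul(10, I, Pow(30, Rational(1, 2)))), 43189) = Add(Mul(20, I, Pow(15, Rational(1, 2))), 43189) = Add(43189, Mul(20, I, Pow(15, Rational(1, 2))))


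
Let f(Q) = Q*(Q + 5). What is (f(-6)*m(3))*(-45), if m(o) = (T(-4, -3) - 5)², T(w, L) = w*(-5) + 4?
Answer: -97470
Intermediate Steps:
f(Q) = Q*(5 + Q)
T(w, L) = 4 - 5*w (T(w, L) = -5*w + 4 = 4 - 5*w)
m(o) = 361 (m(o) = ((4 - 5*(-4)) - 5)² = ((4 + 20) - 5)² = (24 - 5)² = 19² = 361)
(f(-6)*m(3))*(-45) = (-6*(5 - 6)*361)*(-45) = (-6*(-1)*361)*(-45) = (6*361)*(-45) = 2166*(-45) = -97470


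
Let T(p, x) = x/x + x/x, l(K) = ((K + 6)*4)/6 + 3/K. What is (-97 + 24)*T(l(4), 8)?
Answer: -146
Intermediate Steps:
l(K) = 4 + 3/K + 2*K/3 (l(K) = ((6 + K)*4)*(⅙) + 3/K = (24 + 4*K)*(⅙) + 3/K = (4 + 2*K/3) + 3/K = 4 + 3/K + 2*K/3)
T(p, x) = 2 (T(p, x) = 1 + 1 = 2)
(-97 + 24)*T(l(4), 8) = (-97 + 24)*2 = -73*2 = -146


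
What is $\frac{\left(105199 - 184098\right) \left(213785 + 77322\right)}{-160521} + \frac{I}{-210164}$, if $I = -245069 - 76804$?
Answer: $\frac{4827109178301485}{33735735444} \approx 1.4309 \cdot 10^{5}$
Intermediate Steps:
$I = -321873$
$\frac{\left(105199 - 184098\right) \left(213785 + 77322\right)}{-160521} + \frac{I}{-210164} = \frac{\left(105199 - 184098\right) \left(213785 + 77322\right)}{-160521} - \frac{321873}{-210164} = \left(-78899\right) 291107 \left(- \frac{1}{160521}\right) - - \frac{321873}{210164} = \left(-22968051193\right) \left(- \frac{1}{160521}\right) + \frac{321873}{210164} = \frac{22968051193}{160521} + \frac{321873}{210164} = \frac{4827109178301485}{33735735444}$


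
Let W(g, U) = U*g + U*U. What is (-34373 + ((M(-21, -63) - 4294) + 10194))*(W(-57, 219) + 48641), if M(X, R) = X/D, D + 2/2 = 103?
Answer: -81434678591/34 ≈ -2.3951e+9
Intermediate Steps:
D = 102 (D = -1 + 103 = 102)
M(X, R) = X/102
W(g, U) = U**2 + U*g (W(g, U) = U*g + U**2 = U**2 + U*g)
(-34373 + ((M(-21, -63) - 4294) + 10194))*(W(-57, 219) + 48641) = (-34373 + (((1/102)*(-21) - 4294) + 10194))*(219*(219 - 57) + 48641) = (-34373 + ((-7/34 - 4294) + 10194))*(219*162 + 48641) = (-34373 + (-146003/34 + 10194))*(35478 + 48641) = (-34373 + 200593/34)*84119 = -968089/34*84119 = -81434678591/34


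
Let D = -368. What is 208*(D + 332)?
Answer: -7488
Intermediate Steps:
208*(D + 332) = 208*(-368 + 332) = 208*(-36) = -7488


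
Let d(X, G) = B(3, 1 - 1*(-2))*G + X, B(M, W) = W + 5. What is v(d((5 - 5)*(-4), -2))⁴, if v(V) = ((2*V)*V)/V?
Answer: 1048576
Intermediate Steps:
B(M, W) = 5 + W
d(X, G) = X + 8*G (d(X, G) = (5 + (1 - 1*(-2)))*G + X = (5 + (1 + 2))*G + X = (5 + 3)*G + X = 8*G + X = X + 8*G)
v(V) = 2*V (v(V) = (2*V²)/V = 2*V)
v(d((5 - 5)*(-4), -2))⁴ = (2*((5 - 5)*(-4) + 8*(-2)))⁴ = (2*(0*(-4) - 16))⁴ = (2*(0 - 16))⁴ = (2*(-16))⁴ = (-32)⁴ = 1048576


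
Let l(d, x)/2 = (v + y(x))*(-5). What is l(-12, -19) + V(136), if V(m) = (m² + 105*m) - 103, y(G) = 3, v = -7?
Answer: 32713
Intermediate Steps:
l(d, x) = 40 (l(d, x) = 2*((-7 + 3)*(-5)) = 2*(-4*(-5)) = 2*20 = 40)
V(m) = -103 + m² + 105*m
l(-12, -19) + V(136) = 40 + (-103 + 136² + 105*136) = 40 + (-103 + 18496 + 14280) = 40 + 32673 = 32713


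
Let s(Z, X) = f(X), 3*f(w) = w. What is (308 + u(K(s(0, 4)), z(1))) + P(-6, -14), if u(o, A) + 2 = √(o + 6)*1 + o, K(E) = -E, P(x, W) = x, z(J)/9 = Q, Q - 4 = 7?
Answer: 896/3 + √42/3 ≈ 300.83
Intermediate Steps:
f(w) = w/3
Q = 11 (Q = 4 + 7 = 11)
z(J) = 99 (z(J) = 9*11 = 99)
s(Z, X) = X/3
u(o, A) = -2 + o + √(6 + o) (u(o, A) = -2 + (√(o + 6)*1 + o) = -2 + (√(6 + o)*1 + o) = -2 + (√(6 + o) + o) = -2 + (o + √(6 + o)) = -2 + o + √(6 + o))
(308 + u(K(s(0, 4)), z(1))) + P(-6, -14) = (308 + (-2 - 4/3 + √(6 - 4/3))) - 6 = (308 + (-2 - 4/3 + √(14/3))) - 6 = (308 + (-2 - 4/3 + √42/3)) - 6 = (308 + (-10/3 + √42/3)) - 6 = (914/3 + √42/3) - 6 = 896/3 + √42/3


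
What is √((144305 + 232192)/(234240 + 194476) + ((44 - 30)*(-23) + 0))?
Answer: I*√14755338824845/214358 ≈ 17.92*I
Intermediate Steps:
√((144305 + 232192)/(234240 + 194476) + ((44 - 30)*(-23) + 0)) = √(376497/428716 + (14*(-23) + 0)) = √(376497*(1/428716) + (-322 + 0)) = √(376497/428716 - 322) = √(-137670055/428716) = I*√14755338824845/214358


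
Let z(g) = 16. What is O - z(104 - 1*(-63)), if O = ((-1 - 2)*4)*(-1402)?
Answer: 16808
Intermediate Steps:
O = 16824 (O = -3*4*(-1402) = -12*(-1402) = 16824)
O - z(104 - 1*(-63)) = 16824 - 1*16 = 16824 - 16 = 16808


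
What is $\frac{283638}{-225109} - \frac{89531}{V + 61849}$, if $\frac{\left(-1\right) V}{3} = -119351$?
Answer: $- \frac{139254397355}{94523719318} \approx -1.4732$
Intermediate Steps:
$V = 358053$ ($V = \left(-3\right) \left(-119351\right) = 358053$)
$\frac{283638}{-225109} - \frac{89531}{V + 61849} = \frac{283638}{-225109} - \frac{89531}{358053 + 61849} = 283638 \left(- \frac{1}{225109}\right) - \frac{89531}{419902} = - \frac{283638}{225109} - \frac{89531}{419902} = - \frac{139254397355}{94523719318}$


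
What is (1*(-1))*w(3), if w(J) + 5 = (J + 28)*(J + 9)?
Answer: -367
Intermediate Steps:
w(J) = -5 + (9 + J)*(28 + J) (w(J) = -5 + (J + 28)*(J + 9) = -5 + (28 + J)*(9 + J) = -5 + (9 + J)*(28 + J))
(1*(-1))*w(3) = (1*(-1))*(247 + 3² + 37*3) = -(247 + 9 + 111) = -1*367 = -367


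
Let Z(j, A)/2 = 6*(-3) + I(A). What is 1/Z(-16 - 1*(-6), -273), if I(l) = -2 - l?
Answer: 1/506 ≈ 0.0019763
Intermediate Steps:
Z(j, A) = -40 - 2*A (Z(j, A) = 2*(6*(-3) + (-2 - A)) = 2*(-18 + (-2 - A)) = 2*(-20 - A) = -40 - 2*A)
1/Z(-16 - 1*(-6), -273) = 1/(-40 - 2*(-273)) = 1/(-40 + 546) = 1/506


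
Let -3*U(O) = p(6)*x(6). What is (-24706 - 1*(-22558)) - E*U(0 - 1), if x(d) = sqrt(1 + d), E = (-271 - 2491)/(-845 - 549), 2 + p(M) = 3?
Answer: -2148 + 1381*sqrt(7)/2091 ≈ -2146.3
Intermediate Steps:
p(M) = 1 (p(M) = -2 + 3 = 1)
E = 1381/697 (E = -2762/(-1394) = -2762*(-1/1394) = 1381/697 ≈ 1.9813)
U(O) = -sqrt(7)/3 (U(O) = -sqrt(1 + 6)/3 = -sqrt(7)/3)
(-24706 - 1*(-22558)) - E*U(0 - 1) = (-24706 - 1*(-22558)) - 1381*(-sqrt(7)/3)/697 = (-24706 + 22558) - (-1381)*sqrt(7)/2091 = -2148 + 1381*sqrt(7)/2091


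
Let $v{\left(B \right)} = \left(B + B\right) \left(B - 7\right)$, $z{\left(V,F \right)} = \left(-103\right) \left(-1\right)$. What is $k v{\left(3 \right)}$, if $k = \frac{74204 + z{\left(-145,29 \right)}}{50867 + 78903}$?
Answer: $- \frac{891684}{64885} \approx -13.743$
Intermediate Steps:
$z{\left(V,F \right)} = 103$
$v{\left(B \right)} = 2 B \left(-7 + B\right)$
$k = \frac{74307}{129770}$ ($k = \frac{74204 + 103}{50867 + 78903} = \frac{74307}{129770} \approx 0.57261$)
$k v{\left(3 \right)} = \frac{74307 \cdot 2 \cdot 3 \left(-7 + 3\right)}{129770} = \frac{74307 \cdot 2 \cdot 3 \left(-4\right)}{129770} = \frac{74307}{129770} \left(-24\right) = - \frac{891684}{64885}$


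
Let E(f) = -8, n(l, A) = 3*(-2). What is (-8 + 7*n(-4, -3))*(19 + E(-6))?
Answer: -550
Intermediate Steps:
n(l, A) = -6
(-8 + 7*n(-4, -3))*(19 + E(-6)) = (-8 + 7*(-6))*(19 - 8) = (-8 - 42)*11 = -50*11 = -550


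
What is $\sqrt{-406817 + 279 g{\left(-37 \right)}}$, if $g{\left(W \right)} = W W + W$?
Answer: $i \sqrt{35189} \approx 187.59 i$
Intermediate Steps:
$g{\left(W \right)} = W + W^{2}$ ($g{\left(W \right)} = W^{2} + W = W + W^{2}$)
$\sqrt{-406817 + 279 g{\left(-37 \right)}} = \sqrt{-406817 + 279 \left(- 37 \left(1 - 37\right)\right)} = \sqrt{-406817 + 279 \left(\left(-37\right) \left(-36\right)\right)} = \sqrt{-406817 + 279 \cdot 1332} = \sqrt{-406817 + 371628} = \sqrt{-35189} = i \sqrt{35189}$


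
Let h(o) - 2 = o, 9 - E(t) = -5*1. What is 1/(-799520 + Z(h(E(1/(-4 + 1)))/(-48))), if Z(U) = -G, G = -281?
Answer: -1/799239 ≈ -1.2512e-6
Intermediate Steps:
E(t) = 14 (E(t) = 9 - (-5) = 9 - 1*(-5) = 9 + 5 = 14)
h(o) = 2 + o
Z(U) = 281 (Z(U) = -1*(-281) = 281)
1/(-799520 + Z(h(E(1/(-4 + 1)))/(-48))) = 1/(-799520 + 281) = 1/(-799239) = -1/799239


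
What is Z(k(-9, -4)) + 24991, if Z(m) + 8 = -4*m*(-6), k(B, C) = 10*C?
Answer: 24023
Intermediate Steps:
Z(m) = -8 + 24*m (Z(m) = -8 - 4*m*(-6) = -8 + 24*m)
Z(k(-9, -4)) + 24991 = (-8 + 24*(10*(-4))) + 24991 = (-8 + 24*(-40)) + 24991 = (-8 - 960) + 24991 = -968 + 24991 = 24023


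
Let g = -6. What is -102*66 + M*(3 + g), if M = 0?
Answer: -6732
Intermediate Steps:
-102*66 + M*(3 + g) = -102*66 + 0*(3 - 6) = -6732 + 0*(-3) = -6732 + 0 = -6732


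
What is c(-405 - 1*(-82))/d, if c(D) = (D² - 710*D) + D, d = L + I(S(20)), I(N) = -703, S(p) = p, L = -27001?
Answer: -41667/3463 ≈ -12.032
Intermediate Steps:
d = -27704 (d = -27001 - 703 = -27704)
c(D) = D² - 709*D
c(-405 - 1*(-82))/d = ((-405 - 1*(-82))*(-709 + (-405 - 1*(-82))))/(-27704) = ((-405 + 82)*(-709 + (-405 + 82)))*(-1/27704) = -323*(-709 - 323)*(-1/27704) = -323*(-1032)*(-1/27704) = 333336*(-1/27704) = -41667/3463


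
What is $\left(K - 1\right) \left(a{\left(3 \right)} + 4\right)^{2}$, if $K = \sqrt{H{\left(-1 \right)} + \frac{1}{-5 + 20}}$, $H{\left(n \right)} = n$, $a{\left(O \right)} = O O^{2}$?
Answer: $-961 + \frac{961 i \sqrt{210}}{15} \approx -961.0 + 928.41 i$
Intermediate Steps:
$a{\left(O \right)} = O^{3}$
$K = \frac{i \sqrt{210}}{15}$ ($K = \sqrt{-1 + \frac{1}{-5 + 20}} = \sqrt{-1 + \frac{1}{15}} = \sqrt{- \frac{14}{15}} = \frac{i \sqrt{210}}{15} \approx 0.96609 i$)
$\left(K - 1\right) \left(a{\left(3 \right)} + 4\right)^{2} = \left(\frac{i \sqrt{210}}{15} - 1\right) \left(3^{3} + 4\right)^{2} = \left(-1 + \frac{i \sqrt{210}}{15}\right) \left(27 + 4\right)^{2} = \left(-1 + \frac{i \sqrt{210}}{15}\right) 31^{2} = \left(-1 + \frac{i \sqrt{210}}{15}\right) 961 = -961 + \frac{961 i \sqrt{210}}{15}$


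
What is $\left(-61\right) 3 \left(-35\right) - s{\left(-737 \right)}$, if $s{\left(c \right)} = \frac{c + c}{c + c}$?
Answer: $6404$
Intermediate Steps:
$s{\left(c \right)} = 1$ ($s{\left(c \right)} = \frac{2 c}{2 c} = 2 c \frac{1}{2 c} = 1$)
$\left(-61\right) 3 \left(-35\right) - s{\left(-737 \right)} = \left(-61\right) 3 \left(-35\right) - 1 = \left(-183\right) \left(-35\right) - 1 = 6405 - 1 = 6404$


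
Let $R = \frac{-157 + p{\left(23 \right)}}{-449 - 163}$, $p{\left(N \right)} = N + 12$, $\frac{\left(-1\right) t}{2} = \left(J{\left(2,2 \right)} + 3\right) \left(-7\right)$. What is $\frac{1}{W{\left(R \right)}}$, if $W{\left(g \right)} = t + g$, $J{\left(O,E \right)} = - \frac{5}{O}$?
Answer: $\frac{306}{2203} \approx 0.1389$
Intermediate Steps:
$t = 7$ ($t = - 2 \left(- \frac{5}{2} + 3\right) \left(-7\right) = - 2 \cdot \frac{1}{2} \left(-7\right) = \left(-2\right) \left(- \frac{7}{2}\right) = 7$)
$p{\left(N \right)} = 12 + N$
$R = \frac{61}{306}$ ($R = \frac{-157 + \left(12 + 23\right)}{-449 - 163} = \frac{-157 + 35}{-612} = \left(-122\right) \left(- \frac{1}{612}\right) = \frac{61}{306} \approx 0.19935$)
$W{\left(g \right)} = 7 + g$
$\frac{1}{W{\left(R \right)}} = \frac{1}{7 + \frac{61}{306}} = \frac{1}{\frac{2203}{306}} = \frac{306}{2203}$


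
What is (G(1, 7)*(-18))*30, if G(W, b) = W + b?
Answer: -4320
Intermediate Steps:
(G(1, 7)*(-18))*30 = ((1 + 7)*(-18))*30 = (8*(-18))*30 = -144*30 = -4320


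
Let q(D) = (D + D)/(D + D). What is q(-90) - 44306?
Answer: -44305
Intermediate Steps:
q(D) = 1 (q(D) = (2*D)/((2*D)) = (2*D)*(1/(2*D)) = 1)
q(-90) - 44306 = 1 - 44306 = -44305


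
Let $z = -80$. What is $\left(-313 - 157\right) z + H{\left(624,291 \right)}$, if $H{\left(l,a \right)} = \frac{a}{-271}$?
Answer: $\frac{10189309}{271} \approx 37599.0$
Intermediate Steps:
$H{\left(l,a \right)} = - \frac{a}{271}$ ($H{\left(l,a \right)} = a \left(- \frac{1}{271}\right) = - \frac{a}{271}$)
$\left(-313 - 157\right) z + H{\left(624,291 \right)} = \left(-313 - 157\right) \left(-80\right) - \frac{291}{271} = \left(-470\right) \left(-80\right) - \frac{291}{271} = 37600 - \frac{291}{271} = \frac{10189309}{271}$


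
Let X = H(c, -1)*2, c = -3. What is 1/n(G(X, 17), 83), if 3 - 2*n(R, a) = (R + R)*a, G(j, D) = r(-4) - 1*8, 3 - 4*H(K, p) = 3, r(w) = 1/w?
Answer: 4/2745 ≈ 0.0014572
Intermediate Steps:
H(K, p) = 0 (H(K, p) = ¾ - ¼*3 = ¾ - ¾ = 0)
X = 0 (X = 0*2 = 0)
G(j, D) = -33/4 (G(j, D) = 1/(-4) - 1*8 = -¼ - 8 = -33/4)
n(R, a) = 3/2 - R*a (n(R, a) = 3/2 - (R + R)*a/2 = 3/2 - 2*R*a/2 = 3/2 - R*a)
1/n(G(X, 17), 83) = 1/(3/2 - 1*(-33/4)*83) = 1/(3/2 + 2739/4) = 1/(2745/4) = 4/2745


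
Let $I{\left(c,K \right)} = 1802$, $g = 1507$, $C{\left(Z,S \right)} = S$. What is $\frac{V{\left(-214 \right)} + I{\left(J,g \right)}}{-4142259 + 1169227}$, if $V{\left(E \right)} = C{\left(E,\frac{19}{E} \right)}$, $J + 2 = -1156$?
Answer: $- \frac{385609}{636228848} \approx -0.00060609$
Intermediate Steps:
$J = -1158$ ($J = -2 - 1156 = -1158$)
$V{\left(E \right)} = \frac{19}{E}$
$\frac{V{\left(-214 \right)} + I{\left(J,g \right)}}{-4142259 + 1169227} = \frac{\frac{19}{-214} + 1802}{-4142259 + 1169227} = \frac{19 \left(- \frac{1}{214}\right) + 1802}{-2973032} = \left(- \frac{19}{214} + 1802\right) \left(- \frac{1}{2973032}\right) = \frac{385609}{214} \left(- \frac{1}{2973032}\right) = - \frac{385609}{636228848}$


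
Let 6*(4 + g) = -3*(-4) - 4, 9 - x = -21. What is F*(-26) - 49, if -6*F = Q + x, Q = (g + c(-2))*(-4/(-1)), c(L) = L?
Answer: ⅑ ≈ 0.11111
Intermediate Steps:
x = 30 (x = 9 - 1*(-21) = 9 + 21 = 30)
g = -8/3 (g = -4 + (-3*(-4) - 4)/6 = -4 + (12 - 4)/6 = -4 + (⅙)*8 = -4 + 4/3 = -8/3 ≈ -2.6667)
Q = -56/3 (Q = (-8/3 - 2)*(-4/(-1)) = -(-56)*(-1)/3 = -14/3*4 = -56/3 ≈ -18.667)
F = -17/9 (F = -(-56/3 + 30)/6 = -⅙*34/3 = -17/9 ≈ -1.8889)
F*(-26) - 49 = -17/9*(-26) - 49 = 442/9 - 49 = ⅑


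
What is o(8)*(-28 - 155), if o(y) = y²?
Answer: -11712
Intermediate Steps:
o(8)*(-28 - 155) = 8²*(-28 - 155) = 64*(-183) = -11712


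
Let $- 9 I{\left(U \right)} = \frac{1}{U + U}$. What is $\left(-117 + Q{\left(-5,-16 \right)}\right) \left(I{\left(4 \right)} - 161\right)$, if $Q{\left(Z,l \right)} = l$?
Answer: $\frac{1541869}{72} \approx 21415.0$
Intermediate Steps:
$I{\left(U \right)} = - \frac{1}{18 U}$ ($I{\left(U \right)} = - \frac{1}{9 \left(U + U\right)} = - \frac{1}{9 \cdot 2 U} = - \frac{\frac{1}{2} \frac{1}{U}}{9} = - \frac{1}{18 U}$)
$\left(-117 + Q{\left(-5,-16 \right)}\right) \left(I{\left(4 \right)} - 161\right) = \left(-117 - 16\right) \left(- \frac{1}{18 \cdot 4} - 161\right) = - 133 \left(\left(- \frac{1}{18}\right) \frac{1}{4} - 161\right) = - 133 \left(- \frac{1}{72} - 161\right) = \left(-133\right) \left(- \frac{11593}{72}\right) = \frac{1541869}{72}$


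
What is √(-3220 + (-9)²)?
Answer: I*√3139 ≈ 56.027*I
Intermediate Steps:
√(-3220 + (-9)²) = √(-3220 + 81) = √(-3139) = I*√3139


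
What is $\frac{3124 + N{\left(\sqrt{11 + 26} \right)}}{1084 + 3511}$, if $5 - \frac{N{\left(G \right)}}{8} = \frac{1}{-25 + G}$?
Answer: $\frac{465158}{675465} + \frac{2 \sqrt{37}}{675465} \approx 0.68867$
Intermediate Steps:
$N{\left(G \right)} = 40 - \frac{8}{-25 + G}$
$\frac{3124 + N{\left(\sqrt{11 + 26} \right)}}{1084 + 3511} = \frac{3124 + \frac{8 \left(-126 + 5 \sqrt{11 + 26}\right)}{-25 + \sqrt{11 + 26}}}{1084 + 3511} = \frac{3124 + \frac{8 \left(-126 + 5 \sqrt{37}\right)}{-25 + \sqrt{37}}}{4595} = \left(3124 + \frac{8 \left(-126 + 5 \sqrt{37}\right)}{-25 + \sqrt{37}}\right) \frac{1}{4595} = \frac{3124}{4595} + \frac{8 \left(-126 + 5 \sqrt{37}\right)}{4595 \left(-25 + \sqrt{37}\right)}$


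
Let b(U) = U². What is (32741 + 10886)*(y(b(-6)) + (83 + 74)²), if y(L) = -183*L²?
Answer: -9271566413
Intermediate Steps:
(32741 + 10886)*(y(b(-6)) + (83 + 74)²) = (32741 + 10886)*(-183*((-6)²)² + (83 + 74)²) = 43627*(-183*36² + 157²) = 43627*(-183*1296 + 24649) = 43627*(-237168 + 24649) = 43627*(-212519) = -9271566413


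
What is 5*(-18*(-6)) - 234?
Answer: 306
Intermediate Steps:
5*(-18*(-6)) - 234 = 5*108 - 234 = 540 - 234 = 306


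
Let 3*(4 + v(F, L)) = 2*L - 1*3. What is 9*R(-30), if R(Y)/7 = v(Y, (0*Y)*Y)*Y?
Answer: 9450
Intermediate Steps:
v(F, L) = -5 + 2*L/3 (v(F, L) = -4 + (2*L - 1*3)/3 = -4 + (2*L - 3)/3 = -4 + (-3 + 2*L)/3 = -4 + (-1 + 2*L/3) = -5 + 2*L/3)
R(Y) = -35*Y (R(Y) = 7*((-5 + 2*((0*Y)*Y)/3)*Y) = 7*((-5 + 2*(0*Y)/3)*Y) = 7*((-5 + (⅔)*0)*Y) = 7*((-5 + 0)*Y) = 7*(-5*Y) = -35*Y)
9*R(-30) = 9*(-35*(-30)) = 9*1050 = 9450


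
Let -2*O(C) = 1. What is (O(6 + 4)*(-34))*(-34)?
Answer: -578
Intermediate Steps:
O(C) = -1/2 (O(C) = -1/2*1 = -1/2)
(O(6 + 4)*(-34))*(-34) = -1/2*(-34)*(-34) = 17*(-34) = -578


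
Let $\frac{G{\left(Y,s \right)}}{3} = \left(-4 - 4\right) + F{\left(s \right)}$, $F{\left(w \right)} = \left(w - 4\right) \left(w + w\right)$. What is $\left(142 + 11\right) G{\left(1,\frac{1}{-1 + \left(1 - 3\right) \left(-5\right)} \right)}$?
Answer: $- \frac{12206}{3} \approx -4068.7$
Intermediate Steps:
$F{\left(w \right)} = 2 w \left(-4 + w\right)$ ($F{\left(w \right)} = \left(-4 + w\right) 2 w = 2 w \left(-4 + w\right)$)
$G{\left(Y,s \right)} = -24 + 6 s \left(-4 + s\right)$ ($G{\left(Y,s \right)} = 3 \left(\left(-4 - 4\right) + 2 s \left(-4 + s\right)\right) = 3 \left(-8 + 2 s \left(-4 + s\right)\right) = -24 + 6 s \left(-4 + s\right)$)
$\left(142 + 11\right) G{\left(1,\frac{1}{-1 + \left(1 - 3\right) \left(-5\right)} \right)} = \left(142 + 11\right) \left(-24 + \frac{6 \left(-4 + \frac{1}{-1 + \left(1 - 3\right) \left(-5\right)}\right)}{-1 + \left(1 - 3\right) \left(-5\right)}\right) = 153 \left(-24 + \frac{6 \left(-4 + \frac{1}{-1 - -10}\right)}{-1 - -10}\right) = 153 \left(-24 + \frac{6 \left(-4 + \frac{1}{-1 + 10}\right)}{-1 + 10}\right) = 153 \left(-24 + \frac{6 \left(-4 + \frac{1}{9}\right)}{9}\right) = 153 \left(-24 + 6 \cdot \frac{1}{9} \left(-4 + \frac{1}{9}\right)\right) = 153 \left(-24 + 6 \cdot \frac{1}{9} \left(- \frac{35}{9}\right)\right) = 153 \left(-24 - \frac{70}{27}\right) = 153 \left(- \frac{718}{27}\right) = - \frac{12206}{3}$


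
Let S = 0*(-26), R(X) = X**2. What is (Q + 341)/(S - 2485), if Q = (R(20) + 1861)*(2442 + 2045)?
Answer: -10145448/2485 ≈ -4082.7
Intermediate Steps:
Q = 10145107 (Q = (20**2 + 1861)*(2442 + 2045) = (400 + 1861)*4487 = 2261*4487 = 10145107)
S = 0
(Q + 341)/(S - 2485) = (10145107 + 341)/(0 - 2485) = 10145448/(-2485) = 10145448*(-1/2485) = -10145448/2485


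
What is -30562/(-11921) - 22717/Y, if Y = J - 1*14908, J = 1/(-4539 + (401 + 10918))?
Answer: 703597065254/172132835017 ≈ 4.0875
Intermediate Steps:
J = 1/6780 (J = 1/(-4539 + 11319) = 1/6780 ≈ 0.00014749)
Y = -101076239/6780 (Y = 1/6780 - 1*14908 = 1/6780 - 14908 = -101076239/6780 ≈ -14908.)
-30562/(-11921) - 22717/Y = -30562/(-11921) - 22717/(-101076239/6780) = -30562*(-1/11921) - 22717*(-6780/101076239) = 4366/1703 + 154021260/101076239 = 703597065254/172132835017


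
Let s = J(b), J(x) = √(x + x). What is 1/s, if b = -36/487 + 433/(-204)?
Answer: -I*√10839611910/218215 ≈ -0.47711*I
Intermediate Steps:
b = -218215/99348 (b = -36*1/487 + 433*(-1/204) = -36/487 - 433/204 = -218215/99348 ≈ -2.1965)
J(x) = √2*√x (J(x) = √(2*x) = √2*√x)
s = I*√10839611910/49674 (s = √2*√(-218215/99348) = √2*(I*√5419805955/49674) = I*√10839611910/49674 ≈ 2.0959*I)
1/s = 1/(I*√10839611910/49674) = -I*√10839611910/218215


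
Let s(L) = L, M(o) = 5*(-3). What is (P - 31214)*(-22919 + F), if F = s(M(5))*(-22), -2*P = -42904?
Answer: 220513818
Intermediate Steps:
M(o) = -15
P = 21452 (P = -½*(-42904) = 21452)
F = 330 (F = -15*(-22) = 330)
(P - 31214)*(-22919 + F) = (21452 - 31214)*(-22919 + 330) = -9762*(-22589) = 220513818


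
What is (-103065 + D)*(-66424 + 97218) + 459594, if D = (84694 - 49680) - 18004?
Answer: -2649518076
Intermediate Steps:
D = 17010 (D = 35014 - 18004 = 17010)
(-103065 + D)*(-66424 + 97218) + 459594 = (-103065 + 17010)*(-66424 + 97218) + 459594 = -86055*30794 + 459594 = -2649977670 + 459594 = -2649518076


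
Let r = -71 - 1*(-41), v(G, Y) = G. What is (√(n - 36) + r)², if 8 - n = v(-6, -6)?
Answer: (30 - I*√22)² ≈ 878.0 - 281.42*I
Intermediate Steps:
n = 14 (n = 8 - 1*(-6) = 8 + 6 = 14)
r = -30 (r = -71 + 41 = -30)
(√(n - 36) + r)² = (√(14 - 36) - 30)² = (√(-22) - 30)² = (I*√22 - 30)² = (-30 + I*√22)²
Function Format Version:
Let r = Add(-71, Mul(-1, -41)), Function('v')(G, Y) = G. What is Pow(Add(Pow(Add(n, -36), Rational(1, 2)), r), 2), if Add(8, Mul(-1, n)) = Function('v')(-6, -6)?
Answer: Pow(Add(30, Mul(-1, I, Pow(22, Rational(1, 2)))), 2) ≈ Add(878.00, Mul(-281.42, I))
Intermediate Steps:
n = 14 (n = Add(8, Mul(-1, -6)) = Add(8, 6) = 14)
r = -30 (r = Add(-71, 41) = -30)
Pow(Add(Pow(Add(n, -36), Rational(1, 2)), r), 2) = Pow(Add(Pow(Add(14, -36), Rational(1, 2)), -30), 2) = Pow(Add(Pow(-22, Rational(1, 2)), -30), 2) = Pow(Add(Mul(I, Pow(22, Rational(1, 2))), -30), 2) = Pow(Add(-30, Mul(I, Pow(22, Rational(1, 2)))), 2)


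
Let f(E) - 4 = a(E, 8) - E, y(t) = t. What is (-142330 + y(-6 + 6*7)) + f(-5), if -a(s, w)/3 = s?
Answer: -142270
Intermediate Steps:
a(s, w) = -3*s
f(E) = 4 - 4*E (f(E) = 4 + (-3*E - E) = 4 - 4*E)
(-142330 + y(-6 + 6*7)) + f(-5) = (-142330 + (-6 + 6*7)) + (4 - 4*(-5)) = (-142330 + (-6 + 42)) + (4 + 20) = (-142330 + 36) + 24 = -142294 + 24 = -142270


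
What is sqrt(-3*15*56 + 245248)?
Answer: 2*sqrt(60682) ≈ 492.67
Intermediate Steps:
sqrt(-3*15*56 + 245248) = sqrt(-45*56 + 245248) = sqrt(-2520 + 245248) = sqrt(242728) = 2*sqrt(60682)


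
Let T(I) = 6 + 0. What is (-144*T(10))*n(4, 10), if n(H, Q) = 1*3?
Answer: -2592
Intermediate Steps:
n(H, Q) = 3
T(I) = 6
(-144*T(10))*n(4, 10) = -144*6*3 = -864*3 = -2592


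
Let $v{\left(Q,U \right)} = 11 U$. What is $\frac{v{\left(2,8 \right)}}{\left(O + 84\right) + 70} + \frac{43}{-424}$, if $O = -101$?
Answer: $\frac{661}{424} \approx 1.559$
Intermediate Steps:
$\frac{v{\left(2,8 \right)}}{\left(O + 84\right) + 70} + \frac{43}{-424} = \frac{11 \cdot 8}{\left(-101 + 84\right) + 70} + \frac{43}{-424} = \frac{88}{-17 + 70} + 43 \left(- \frac{1}{424}\right) = \frac{88}{53} - \frac{43}{424} = \frac{661}{424}$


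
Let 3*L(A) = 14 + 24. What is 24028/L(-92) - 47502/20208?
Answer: 121239033/63992 ≈ 1894.6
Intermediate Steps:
L(A) = 38/3 (L(A) = (14 + 24)/3 = (⅓)*38 = 38/3)
24028/L(-92) - 47502/20208 = 24028/(38/3) - 47502/20208 = 24028*(3/38) - 47502*1/20208 = 36042/19 - 7917/3368 = 121239033/63992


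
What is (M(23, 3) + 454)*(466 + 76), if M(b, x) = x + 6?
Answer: 250946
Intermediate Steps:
M(b, x) = 6 + x
(M(23, 3) + 454)*(466 + 76) = ((6 + 3) + 454)*(466 + 76) = (9 + 454)*542 = 463*542 = 250946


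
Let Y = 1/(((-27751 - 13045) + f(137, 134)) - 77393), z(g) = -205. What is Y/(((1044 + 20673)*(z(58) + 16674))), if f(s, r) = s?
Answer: -1/42222156392196 ≈ -2.3684e-14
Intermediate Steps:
Y = -1/118052 (Y = 1/(((-27751 - 13045) + 137) - 77393) = 1/((-40796 + 137) - 77393) = 1/(-40659 - 77393) = 1/(-118052) = -1/118052 ≈ -8.4708e-6)
Y/(((1044 + 20673)*(z(58) + 16674))) = -1/((-205 + 16674)*(1044 + 20673))/118052 = -1/(118052*(21717*16469)) = -1/118052/357657273 = -1/118052*1/357657273 = -1/42222156392196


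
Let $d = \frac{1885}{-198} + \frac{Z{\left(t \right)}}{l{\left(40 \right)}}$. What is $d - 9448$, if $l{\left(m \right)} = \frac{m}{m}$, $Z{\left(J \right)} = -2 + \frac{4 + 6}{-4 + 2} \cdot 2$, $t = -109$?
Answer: $- \frac{1874965}{198} \approx -9469.5$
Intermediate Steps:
$Z{\left(J \right)} = -12$ ($Z{\left(J \right)} = -2 + \frac{10}{-2} \cdot 2 = -2 + 10 \left(- \frac{1}{2}\right) 2 = -2 - 10 = -12$)
$l{\left(m \right)} = 1$
$d = - \frac{4261}{198}$ ($d = \frac{1885}{-198} - \frac{12}{1} = 1885 \left(- \frac{1}{198}\right) - 12 = - \frac{1885}{198} - 12 = - \frac{4261}{198} \approx -21.52$)
$d - 9448 = - \frac{4261}{198} - 9448 = - \frac{1874965}{198}$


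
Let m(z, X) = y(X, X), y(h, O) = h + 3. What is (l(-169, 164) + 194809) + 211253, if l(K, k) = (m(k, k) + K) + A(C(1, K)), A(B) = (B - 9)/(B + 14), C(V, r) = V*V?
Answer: 6090892/15 ≈ 4.0606e+5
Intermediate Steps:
C(V, r) = V**2
y(h, O) = 3 + h
m(z, X) = 3 + X
A(B) = (-9 + B)/(14 + B)
l(K, k) = 37/15 + K + k (l(K, k) = ((3 + k) + K) + (-9 + 1**2)/(14 + 1**2) = (3 + K + k) + (-9 + 1)/(14 + 1) = (3 + K + k) - 8/15 = 37/15 + K + k)
(l(-169, 164) + 194809) + 211253 = ((37/15 - 169 + 164) + 194809) + 211253 = (-38/15 + 194809) + 211253 = 2922097/15 + 211253 = 6090892/15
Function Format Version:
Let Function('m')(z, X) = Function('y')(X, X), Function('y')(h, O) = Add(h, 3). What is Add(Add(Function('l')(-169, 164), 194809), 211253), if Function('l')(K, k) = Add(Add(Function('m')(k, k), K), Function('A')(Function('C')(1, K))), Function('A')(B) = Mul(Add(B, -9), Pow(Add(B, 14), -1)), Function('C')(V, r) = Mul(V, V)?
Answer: Rational(6090892, 15) ≈ 4.0606e+5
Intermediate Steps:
Function('C')(V, r) = Pow(V, 2)
Function('y')(h, O) = Add(3, h)
Function('m')(z, X) = Add(3, X)
Function('A')(B) = Mul(Pow(Add(14, B), -1), Add(-9, B)) (Function('A')(B) = Mul(Add(-9, B), Pow(Add(14, B), -1)) = Mul(Pow(Add(14, B), -1), Add(-9, B)))
Function('l')(K, k) = Add(Rational(37, 15), K, k) (Function('l')(K, k) = Add(Add(Add(3, k), K), Mul(Pow(Add(14, Pow(1, 2)), -1), Add(-9, Pow(1, 2)))) = Add(Add(3, K, k), Mul(Pow(Add(14, 1), -1), Add(-9, 1))) = Add(Add(3, K, k), Mul(Pow(15, -1), -8)) = Add(Add(3, K, k), Mul(Rational(1, 15), -8)) = Add(Add(3, K, k), Rational(-8, 15)) = Add(Rational(37, 15), K, k))
Add(Add(Function('l')(-169, 164), 194809), 211253) = Add(Add(Add(Rational(37, 15), -169, 164), 194809), 211253) = Add(Add(Rational(-38, 15), 194809), 211253) = Add(Rational(2922097, 15), 211253) = Rational(6090892, 15)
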